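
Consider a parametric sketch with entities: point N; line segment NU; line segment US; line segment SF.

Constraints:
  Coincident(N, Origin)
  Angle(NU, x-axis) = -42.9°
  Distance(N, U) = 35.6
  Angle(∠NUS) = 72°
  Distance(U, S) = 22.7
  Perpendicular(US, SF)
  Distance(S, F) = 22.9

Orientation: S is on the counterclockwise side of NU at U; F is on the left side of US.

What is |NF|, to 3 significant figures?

16.0

N is at the origin; NU runs at -42.9° with length 35.6, so U = 35.6·(cos -42.9°, sin -42.9°) = (26.1, -24.2). ∠NUS = 72.0°, so US runs at -42.9° + (180° − 72.0°) = 65.1° from the x-axis; with |US| = 22.7, S = U + 22.7·(cos 65.1°, sin 65.1°) = (35.6, -3.64). The perpendicularity gives SF at right angles to US; with |SF| = 22.9 on the left of US, F = S + 22.9·(-0.907, 0.421) = (14.9, 6.00). Then |NF| = |F − N| = 16.0.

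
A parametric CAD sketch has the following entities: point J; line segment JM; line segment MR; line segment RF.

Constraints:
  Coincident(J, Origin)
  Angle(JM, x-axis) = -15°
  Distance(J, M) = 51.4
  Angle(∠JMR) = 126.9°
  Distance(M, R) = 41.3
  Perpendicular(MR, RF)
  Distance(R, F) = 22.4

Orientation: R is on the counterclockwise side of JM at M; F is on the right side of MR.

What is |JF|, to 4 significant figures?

96.13

J is at the origin; JM runs at -15.0° with length 51.4, so M = 51.4·(cos -15.0°, sin -15.0°) = (49.65, -13.30). ∠JMR = 126.9°, so MR runs at -15.0° + (180° − 126.9°) = 38.10° from the x-axis; with |MR| = 41.3, R = M + 41.3·(cos 38.10°, sin 38.10°) = (82.15, 12.18). MR ⟂ RF; with |RF| = 22.4 on the right of MR, F = R + 22.4·(0.6170, -0.7869) = (95.97, -5.447). Then |JF| = |F − J| = 96.13.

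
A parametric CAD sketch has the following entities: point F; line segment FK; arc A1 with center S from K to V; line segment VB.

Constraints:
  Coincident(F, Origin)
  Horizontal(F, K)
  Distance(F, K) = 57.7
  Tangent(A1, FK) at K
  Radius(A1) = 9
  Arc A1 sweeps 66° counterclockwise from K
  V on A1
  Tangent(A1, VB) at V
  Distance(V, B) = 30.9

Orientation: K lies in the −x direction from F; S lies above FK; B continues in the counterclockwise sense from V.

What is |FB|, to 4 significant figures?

49.89

On A1, K sits at bearing -90° from S; a 66° counterclockwise sweep puts V at bearing -24°, so V = S + 9.0·(cos -24°, sin -24°) = (-49.48, 5.339). A1 meets VB tangentially, so SV is at right angles to VB, so VB runs along (−sin -24°, cos -24°); with |VB| = 30.9, B = (-36.91, 33.57). Then |FB| = |B − F| = 49.89.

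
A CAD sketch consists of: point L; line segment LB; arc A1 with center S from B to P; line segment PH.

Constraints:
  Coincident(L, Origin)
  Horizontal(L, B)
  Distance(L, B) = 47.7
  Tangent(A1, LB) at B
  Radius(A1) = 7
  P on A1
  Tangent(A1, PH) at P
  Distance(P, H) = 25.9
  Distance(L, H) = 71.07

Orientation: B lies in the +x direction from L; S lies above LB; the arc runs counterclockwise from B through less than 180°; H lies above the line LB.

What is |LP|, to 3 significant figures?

54.0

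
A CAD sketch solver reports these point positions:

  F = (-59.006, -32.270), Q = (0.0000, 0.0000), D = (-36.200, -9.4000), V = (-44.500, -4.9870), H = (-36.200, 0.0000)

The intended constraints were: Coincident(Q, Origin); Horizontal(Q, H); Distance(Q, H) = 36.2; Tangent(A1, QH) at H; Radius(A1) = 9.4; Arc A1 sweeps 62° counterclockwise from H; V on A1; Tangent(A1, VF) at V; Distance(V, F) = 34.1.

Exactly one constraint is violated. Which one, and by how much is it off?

Distance(V, F) = 34.1 — off by 3.20.

Q = (0.00, 0.00) ✓; Q.y = 0.00, H.y = 0.00 ✓; |QH| = 36.20 ✓; ∠(DH, HQ) = 90.00° ✓; |DH| = 9.400 ✓; bearing(D→V) − bearing(D→H) = 62.00° ✓; |DV| = 9.400 ✓; ∠(DV, VF) = 90.00° ✓; |VF| = 30.90 ✗.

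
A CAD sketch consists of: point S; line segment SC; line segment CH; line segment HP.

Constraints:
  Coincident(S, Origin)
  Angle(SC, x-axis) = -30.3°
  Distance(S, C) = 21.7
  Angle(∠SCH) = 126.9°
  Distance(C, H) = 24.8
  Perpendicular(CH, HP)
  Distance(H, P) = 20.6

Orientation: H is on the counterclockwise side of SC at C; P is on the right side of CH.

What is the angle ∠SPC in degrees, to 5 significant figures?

5.3792°

S is at the origin; SC runs at -30.3° with length 21.7, so C = 21.7·(cos -30.3°, sin -30.3°) = (18.736, -10.948). ∠SCH = 126.9°, so CH runs at -30.3° + (180° − 126.9°) = 22.800° from the x-axis; with |CH| = 24.8, H = C + 24.8·(cos 22.800°, sin 22.800°) = (41.598, -1.3379). The perpendicularity gives HP at right angles to CH; with |HP| = 20.6 on the right of CH, P = H + 20.6·(0.38752, -0.92186) = (49.581, -20.328). Then cos ∠SPC = PS·PC / (|PS||PC|), giving 5.3792°.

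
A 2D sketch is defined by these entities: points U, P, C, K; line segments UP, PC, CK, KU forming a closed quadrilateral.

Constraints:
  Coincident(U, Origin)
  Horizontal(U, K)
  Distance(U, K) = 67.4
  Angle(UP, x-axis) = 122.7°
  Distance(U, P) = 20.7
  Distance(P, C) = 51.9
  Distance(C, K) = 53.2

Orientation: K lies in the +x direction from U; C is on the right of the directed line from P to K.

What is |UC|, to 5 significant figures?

31.292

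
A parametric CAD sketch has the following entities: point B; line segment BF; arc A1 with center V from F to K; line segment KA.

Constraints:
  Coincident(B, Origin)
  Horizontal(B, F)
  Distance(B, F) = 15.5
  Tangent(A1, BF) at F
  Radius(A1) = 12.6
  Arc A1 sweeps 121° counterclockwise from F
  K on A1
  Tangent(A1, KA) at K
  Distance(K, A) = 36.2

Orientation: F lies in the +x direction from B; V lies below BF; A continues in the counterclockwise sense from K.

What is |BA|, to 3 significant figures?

55.3

B is at the origin; BF is horizontal with |BF| = 15.5 and F on the +x side, so F = (15.5, 0.00). Since A1 is tangent to BF there, VF ⟂ BF, so V = F + (0, -12.6) = (15.5, -12.6). On A1, F sits at bearing 90° from V; a 121° counterclockwise sweep puts K at bearing 211°, so K = V + 12.6·(cos 211°, sin 211°) = (4.70, -19.1). Tangency of A1 to KA means the radius VK is perpendicular to KA, so KA runs along (−sin 211°, cos 211°); with |KA| = 36.2, A = (23.3, -50.1). Then |BA| = |A − B| = 55.3.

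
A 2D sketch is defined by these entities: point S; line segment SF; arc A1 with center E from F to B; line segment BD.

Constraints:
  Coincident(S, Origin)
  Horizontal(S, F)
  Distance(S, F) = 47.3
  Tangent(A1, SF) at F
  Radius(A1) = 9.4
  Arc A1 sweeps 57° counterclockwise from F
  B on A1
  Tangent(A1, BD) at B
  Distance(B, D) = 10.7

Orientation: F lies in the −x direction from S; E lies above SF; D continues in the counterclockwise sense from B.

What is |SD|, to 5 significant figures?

36.109

On A1, F sits at bearing -90° from E; a 57° counterclockwise sweep puts B at bearing -33°, so B = E + 9.4·(cos -33°, sin -33°) = (-39.416, 4.2804). The tangent condition forces EB to be normal to BD, so BD runs along (−sin -33°, cos -33°); with |BD| = 10.7, D = (-33.589, 13.254). Then |SD| = |D − S| = 36.109.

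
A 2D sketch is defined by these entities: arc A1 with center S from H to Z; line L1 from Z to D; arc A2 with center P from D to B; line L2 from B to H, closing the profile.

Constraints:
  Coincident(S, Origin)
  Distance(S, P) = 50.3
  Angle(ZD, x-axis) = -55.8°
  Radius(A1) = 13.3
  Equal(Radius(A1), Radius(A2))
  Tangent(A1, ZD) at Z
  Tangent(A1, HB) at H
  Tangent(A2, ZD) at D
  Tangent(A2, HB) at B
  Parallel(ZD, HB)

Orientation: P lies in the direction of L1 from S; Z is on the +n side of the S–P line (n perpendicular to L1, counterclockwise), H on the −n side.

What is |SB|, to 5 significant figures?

52.029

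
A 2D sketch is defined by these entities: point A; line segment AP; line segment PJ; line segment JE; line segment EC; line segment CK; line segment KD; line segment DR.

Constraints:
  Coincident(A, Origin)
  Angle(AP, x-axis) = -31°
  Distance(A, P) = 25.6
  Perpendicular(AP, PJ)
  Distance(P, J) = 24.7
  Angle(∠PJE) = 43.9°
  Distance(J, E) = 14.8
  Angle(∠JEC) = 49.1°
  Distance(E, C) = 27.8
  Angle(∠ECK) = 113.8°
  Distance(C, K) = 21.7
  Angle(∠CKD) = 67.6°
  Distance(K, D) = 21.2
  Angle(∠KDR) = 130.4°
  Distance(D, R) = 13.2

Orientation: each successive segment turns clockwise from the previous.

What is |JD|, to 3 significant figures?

10.8

A is at the origin; AP runs at -31.0° with length 25.6, so P = (21.9, -13.2). AP is perpendicular to PJ, so PJ runs at -121°; with |PJ| = 24.7, J = (9.22, -34.4). ∠PJE = 43.9° gives JE at 103° from the x-axis; with |JE| = 14.8, E = (5.92, -19.9). ∠JEC = 49.1° gives EC at -28.0° from the x-axis; with |EC| = 27.8, C = (30.5, -33.0). ∠ECK = 113.8° gives CK at -94.2° from the x-axis; with |CK| = 21.7, K = (28.9, -54.6). ∠CKD = 67.6° gives KD at 153° from the x-axis; with |KD| = 21.2, D = (9.92, -45.1). Then |JD| = |D − J| = 10.8.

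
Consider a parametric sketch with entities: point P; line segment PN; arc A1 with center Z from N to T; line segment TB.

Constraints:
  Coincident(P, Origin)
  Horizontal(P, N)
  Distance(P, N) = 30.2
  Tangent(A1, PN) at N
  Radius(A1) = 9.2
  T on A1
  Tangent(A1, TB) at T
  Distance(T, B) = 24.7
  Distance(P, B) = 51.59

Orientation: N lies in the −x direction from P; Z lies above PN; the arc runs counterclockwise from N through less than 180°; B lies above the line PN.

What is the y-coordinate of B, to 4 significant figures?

34.16

Checks: ∠(ZN, NP) = 90.00° ✓; |ZT| = 9.200 ✓; ∠(ZT, TB) = 90.00° ✓; |TB| = 24.70 ✓; |PB| = 51.59 ✓.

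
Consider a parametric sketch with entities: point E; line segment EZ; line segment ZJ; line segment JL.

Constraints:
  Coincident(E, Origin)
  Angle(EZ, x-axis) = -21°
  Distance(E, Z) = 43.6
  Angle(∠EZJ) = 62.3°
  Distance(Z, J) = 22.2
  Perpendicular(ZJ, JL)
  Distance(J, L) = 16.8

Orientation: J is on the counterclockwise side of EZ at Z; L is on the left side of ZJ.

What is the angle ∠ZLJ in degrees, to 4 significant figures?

52.88°

E is at the origin; EZ runs at -21.0° with length 43.6, so Z = 43.6·(cos -21.0°, sin -21.0°) = (40.70, -15.62). ∠EZJ = 62.3°, so ZJ runs at -21.0° + (180° − 62.3°) = 96.70° from the x-axis; with |ZJ| = 22.2, J = Z + 22.2·(cos 96.70°, sin 96.70°) = (38.11, 6.424). ZJ ⟂ JL; with |JL| = 16.8 on the left of ZJ, L = J + 16.8·(-0.9932, -0.1167) = (21.43, 4.463). Then cos ∠ZLJ = LZ·LJ / (|LZ||LJ|), giving 52.88°.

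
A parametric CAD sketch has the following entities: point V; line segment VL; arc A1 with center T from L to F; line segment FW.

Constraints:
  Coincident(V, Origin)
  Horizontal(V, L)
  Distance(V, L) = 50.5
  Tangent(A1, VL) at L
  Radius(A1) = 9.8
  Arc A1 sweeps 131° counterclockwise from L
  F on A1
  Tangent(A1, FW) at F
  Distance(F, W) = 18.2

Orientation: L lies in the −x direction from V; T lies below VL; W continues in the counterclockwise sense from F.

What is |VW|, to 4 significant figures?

54.86

V is at the origin; VL is horizontal with |VL| = 50.5 and L on the −x side, so L = (-50.50, 0.000). A1 meets VL tangentially, so TL is at right angles to VL, so T = L + (0, -9.8) = (-50.50, -9.800). On A1, L sits at bearing 90° from T; a 131° counterclockwise sweep puts F at bearing 221°, so F = T + 9.8·(cos 221°, sin 221°) = (-57.90, -16.23). A1 meets FW tangentially, so TF is at right angles to FW, so FW runs along (−sin 221°, cos 221°); with |FW| = 18.2, W = (-45.96, -29.97). Then |VW| = |W − V| = 54.86.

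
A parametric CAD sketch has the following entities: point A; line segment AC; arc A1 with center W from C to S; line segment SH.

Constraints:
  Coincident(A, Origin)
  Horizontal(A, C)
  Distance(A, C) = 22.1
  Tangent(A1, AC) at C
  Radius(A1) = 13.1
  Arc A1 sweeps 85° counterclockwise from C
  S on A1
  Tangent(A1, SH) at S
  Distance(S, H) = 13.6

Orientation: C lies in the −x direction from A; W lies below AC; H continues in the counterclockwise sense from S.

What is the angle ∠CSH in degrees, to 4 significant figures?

137.5°

On A1, C sits at bearing 90° from W; an 85° counterclockwise sweep puts S at bearing 175°, so S = W + 13.1·(cos 175°, sin 175°) = (-35.15, -11.96). The tangent condition forces WS to be normal to SH, so SH runs along (−sin 175°, cos 175°); with |SH| = 13.6, H = (-36.34, -25.51). Then cos ∠CSH = SC·SH / (|SC||SH|), giving 137.5°.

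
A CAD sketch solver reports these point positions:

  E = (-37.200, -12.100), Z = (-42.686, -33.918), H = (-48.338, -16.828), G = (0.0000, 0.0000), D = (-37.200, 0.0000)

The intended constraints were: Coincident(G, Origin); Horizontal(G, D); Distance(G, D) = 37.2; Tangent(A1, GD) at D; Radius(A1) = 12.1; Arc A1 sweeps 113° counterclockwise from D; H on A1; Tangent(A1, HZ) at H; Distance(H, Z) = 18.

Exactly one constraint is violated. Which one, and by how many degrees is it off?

Tangent(A1, HZ) at H — off by 4.70°.

G = (0.00, 0.00) ✓; G.y = 0.00, D.y = 0.00 ✓; |GD| = 37.20 ✓; ∠(ED, DG) = 90.00° ✓; |ED| = 12.10 ✓; bearing(E→H) − bearing(E→D) = 113.0° ✓; |EH| = 12.10 ✓; ∠(EH, HZ) = 94.70° ✗; |HZ| = 18.00 ✓.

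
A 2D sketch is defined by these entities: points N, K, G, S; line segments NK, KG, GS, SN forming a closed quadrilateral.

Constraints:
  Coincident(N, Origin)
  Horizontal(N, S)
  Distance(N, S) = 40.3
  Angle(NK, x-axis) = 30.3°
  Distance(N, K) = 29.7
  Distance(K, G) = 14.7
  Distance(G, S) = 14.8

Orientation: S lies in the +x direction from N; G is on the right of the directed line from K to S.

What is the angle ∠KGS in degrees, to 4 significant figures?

90.56°

Checks: |KG| = 14.70 ✓; |GS| = 14.80 ✓.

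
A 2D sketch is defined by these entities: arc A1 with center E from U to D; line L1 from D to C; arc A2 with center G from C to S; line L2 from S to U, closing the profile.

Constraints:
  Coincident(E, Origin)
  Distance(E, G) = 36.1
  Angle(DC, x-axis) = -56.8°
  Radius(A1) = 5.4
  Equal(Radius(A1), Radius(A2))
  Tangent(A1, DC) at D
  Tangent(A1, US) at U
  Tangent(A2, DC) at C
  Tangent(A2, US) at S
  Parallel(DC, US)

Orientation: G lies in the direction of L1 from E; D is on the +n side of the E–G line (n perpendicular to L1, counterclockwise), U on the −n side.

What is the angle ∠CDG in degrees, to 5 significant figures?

8.5075°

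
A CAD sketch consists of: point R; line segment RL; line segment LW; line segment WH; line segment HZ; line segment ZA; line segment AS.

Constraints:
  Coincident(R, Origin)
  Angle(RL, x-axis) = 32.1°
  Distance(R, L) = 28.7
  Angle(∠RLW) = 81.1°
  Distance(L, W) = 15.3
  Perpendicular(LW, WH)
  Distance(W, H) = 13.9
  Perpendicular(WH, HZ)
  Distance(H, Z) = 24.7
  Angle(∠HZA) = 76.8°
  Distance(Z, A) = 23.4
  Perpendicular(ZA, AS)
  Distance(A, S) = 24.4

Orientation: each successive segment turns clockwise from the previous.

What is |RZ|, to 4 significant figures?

20.01

LW is perpendicular to WH, so WH runs at -156.8°; with |WH| = 13.9, H = (17.56, -4.287). WH is perpendicular to HZ, so HZ runs at 113.2°; with |HZ| = 24.7, Z = (7.833, 18.42). Then |RZ| = |Z − R| = 20.01.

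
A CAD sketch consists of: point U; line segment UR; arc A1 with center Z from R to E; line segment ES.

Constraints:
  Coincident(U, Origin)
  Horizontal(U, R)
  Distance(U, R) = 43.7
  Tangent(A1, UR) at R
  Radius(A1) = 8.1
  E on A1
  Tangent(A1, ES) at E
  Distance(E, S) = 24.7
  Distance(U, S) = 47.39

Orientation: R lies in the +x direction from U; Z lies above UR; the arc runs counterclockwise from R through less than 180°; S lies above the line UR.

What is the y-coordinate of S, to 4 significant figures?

32.43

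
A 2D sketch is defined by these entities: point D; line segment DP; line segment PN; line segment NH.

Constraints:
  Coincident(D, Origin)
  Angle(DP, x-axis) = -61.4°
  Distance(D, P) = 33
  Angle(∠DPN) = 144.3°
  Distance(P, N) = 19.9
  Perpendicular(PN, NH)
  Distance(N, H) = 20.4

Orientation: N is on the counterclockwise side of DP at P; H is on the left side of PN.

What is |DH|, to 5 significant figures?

46.713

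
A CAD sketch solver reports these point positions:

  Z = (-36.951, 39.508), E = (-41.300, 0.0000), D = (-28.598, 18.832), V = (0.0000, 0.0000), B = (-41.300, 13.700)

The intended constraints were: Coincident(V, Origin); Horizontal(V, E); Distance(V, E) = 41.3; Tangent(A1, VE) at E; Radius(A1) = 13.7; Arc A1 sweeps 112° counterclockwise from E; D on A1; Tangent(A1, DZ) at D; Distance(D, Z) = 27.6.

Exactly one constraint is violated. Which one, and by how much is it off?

Distance(D, Z) = 27.6 — off by 5.30.

V = (0.00, 0.00) ✓; V.y = 0.00, E.y = 0.00 ✓; |VE| = 41.30 ✓; ∠(BE, EV) = 90.00° ✓; |BE| = 13.70 ✓; bearing(B→D) − bearing(B→E) = 112.0° ✓; |BD| = 13.70 ✓; ∠(BD, DZ) = 90.00° ✓; |DZ| = 22.30 ✗.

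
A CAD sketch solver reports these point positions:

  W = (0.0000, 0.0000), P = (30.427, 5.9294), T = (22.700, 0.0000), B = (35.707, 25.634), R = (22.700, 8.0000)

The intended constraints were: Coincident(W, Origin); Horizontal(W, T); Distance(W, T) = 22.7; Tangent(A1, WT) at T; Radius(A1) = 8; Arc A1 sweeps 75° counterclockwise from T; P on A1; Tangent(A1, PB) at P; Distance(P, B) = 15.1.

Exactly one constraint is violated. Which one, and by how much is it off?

Distance(P, B) = 15.1 — off by 5.30.

W = (0.00, 0.00) ✓; W.y = 0.00, T.y = 0.00 ✓; |WT| = 22.70 ✓; ∠(RT, TW) = 90.00° ✓; |RT| = 8.000 ✓; bearing(R→P) − bearing(R→T) = 75.00° ✓; |RP| = 8.000 ✓; ∠(RP, PB) = 90.00° ✓; |PB| = 20.40 ✗.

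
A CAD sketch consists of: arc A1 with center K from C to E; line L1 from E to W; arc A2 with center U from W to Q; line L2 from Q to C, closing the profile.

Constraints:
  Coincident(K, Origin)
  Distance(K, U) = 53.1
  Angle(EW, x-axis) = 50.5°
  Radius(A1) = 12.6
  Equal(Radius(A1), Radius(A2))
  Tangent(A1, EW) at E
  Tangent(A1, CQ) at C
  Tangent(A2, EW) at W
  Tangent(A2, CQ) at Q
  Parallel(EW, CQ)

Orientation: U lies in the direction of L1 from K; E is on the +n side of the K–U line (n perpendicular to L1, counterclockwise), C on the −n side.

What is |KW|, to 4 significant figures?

54.57

Tangency of A1 to both parallel lines with radius 12.6 puts E and C at K ± 12.6·n: E = (-9.722, 8.015), C = (9.722, -8.015). Equal radii place W and Q the same way about U: W = U + 12.6·n = (24.05, 48.99), Q = U − 12.6·n = (43.50, 32.96). Then |KW| = |W − K| = 54.57.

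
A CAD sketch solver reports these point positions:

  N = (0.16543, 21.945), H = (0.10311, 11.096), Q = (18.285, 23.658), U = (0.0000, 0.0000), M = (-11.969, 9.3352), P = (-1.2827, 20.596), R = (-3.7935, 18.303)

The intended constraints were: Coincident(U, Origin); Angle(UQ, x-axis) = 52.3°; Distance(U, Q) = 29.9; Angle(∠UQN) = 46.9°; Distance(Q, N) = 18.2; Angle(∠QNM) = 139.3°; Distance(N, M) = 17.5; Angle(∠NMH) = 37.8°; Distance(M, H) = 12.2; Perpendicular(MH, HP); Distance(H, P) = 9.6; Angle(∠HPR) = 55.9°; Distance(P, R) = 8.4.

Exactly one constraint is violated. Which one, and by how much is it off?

Distance(P, R) = 8.4 — off by 5.00.

U = (0.00, 0.00) ✓; UQ at 52.30° ✓; |UQ| = 29.90 ✓; ∠UQN = 46.90° ✓; |QN| = 18.20 ✓; ∠QNM = 139.3° ✓; |NM| = 17.50 ✓; ∠NMH = 37.80° ✓; |MH| = 12.20 ✓; ∠(MH, HP) = 90.00° ✓; |HP| = 9.601 ✓; ∠HPR = 55.90° ✓; |PR| = 3.400 ✗.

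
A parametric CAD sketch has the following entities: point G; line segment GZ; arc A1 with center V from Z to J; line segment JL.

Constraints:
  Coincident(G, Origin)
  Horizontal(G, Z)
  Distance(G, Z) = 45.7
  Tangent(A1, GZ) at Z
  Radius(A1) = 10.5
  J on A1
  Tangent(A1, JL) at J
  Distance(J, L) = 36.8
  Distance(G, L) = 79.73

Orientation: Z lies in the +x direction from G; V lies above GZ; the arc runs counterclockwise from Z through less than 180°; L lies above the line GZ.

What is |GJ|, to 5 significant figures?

56.013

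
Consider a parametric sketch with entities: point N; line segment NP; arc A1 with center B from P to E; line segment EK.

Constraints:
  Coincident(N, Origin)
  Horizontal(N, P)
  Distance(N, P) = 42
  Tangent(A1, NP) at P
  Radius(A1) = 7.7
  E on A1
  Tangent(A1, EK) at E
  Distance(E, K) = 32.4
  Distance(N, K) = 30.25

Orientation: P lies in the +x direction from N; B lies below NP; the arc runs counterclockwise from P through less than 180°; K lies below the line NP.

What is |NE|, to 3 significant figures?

36.4

N is at the origin; NP is horizontal with |NP| = 42.0 and P on the +x side, so P = (42.0, 0.00). Tangency of A1 to NP means the radius BP is perpendicular to NP, so B = P + (0, -7.7) = (42.0, -7.70). Since BE ⟂ EK (tangency), |BK| = √(7.7² + 32.4²) = 33.3 regardless of where E sits on A1. So K lies on both circle(N, 30.25) and circle(B, 33.3); the below-NP intersection is K = (14.5, -26.5). E is the foot of the tangent from K: E = (36.3, -2.53).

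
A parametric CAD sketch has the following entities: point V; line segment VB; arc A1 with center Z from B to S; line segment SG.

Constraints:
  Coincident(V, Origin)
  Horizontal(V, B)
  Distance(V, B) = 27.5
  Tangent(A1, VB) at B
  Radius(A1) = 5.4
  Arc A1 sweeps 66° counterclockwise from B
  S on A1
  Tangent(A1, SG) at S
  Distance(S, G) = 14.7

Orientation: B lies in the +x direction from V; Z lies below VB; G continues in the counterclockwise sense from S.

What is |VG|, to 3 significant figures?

23.5

V is at the origin; VB is horizontal with |VB| = 27.5 and B on the +x side, so B = (27.5, 0.00). Since A1 is tangent to VB there, ZB ⟂ VB, so Z = B + (0, -5.4) = (27.5, -5.40). On A1, B sits at bearing 90° from Z; a 66° counterclockwise sweep puts S at bearing 156°, so S = Z + 5.4·(cos 156°, sin 156°) = (22.6, -3.20). Since A1 is tangent to SG there, ZS ⟂ SG, so SG runs along (−sin 156°, cos 156°); with |SG| = 14.7, G = (16.6, -16.6). Then |VG| = |G − V| = 23.5.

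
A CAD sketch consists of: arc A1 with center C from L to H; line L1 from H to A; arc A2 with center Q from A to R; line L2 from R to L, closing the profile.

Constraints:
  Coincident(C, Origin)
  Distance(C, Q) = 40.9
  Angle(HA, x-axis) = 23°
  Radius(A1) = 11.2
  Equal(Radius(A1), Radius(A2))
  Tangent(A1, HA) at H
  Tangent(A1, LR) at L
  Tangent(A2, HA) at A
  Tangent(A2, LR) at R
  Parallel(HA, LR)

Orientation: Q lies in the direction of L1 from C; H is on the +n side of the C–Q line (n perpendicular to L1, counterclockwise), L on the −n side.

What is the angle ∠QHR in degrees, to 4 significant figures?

13.39°

The slot axis is L1's direction at 23.0°, so u = (cos 23.0°, sin 23.0°) = (0.9205, 0.3907) and n = (−sin 23.0°, cos 23.0°) = (-0.3907, 0.9205). C is at the origin and Q lies 40.9 along u from C, so Q = 40.9·u = (37.65, 15.98). Tangency of A1 to both parallel lines with radius 11.2 puts H and L at C ± 11.2·n: H = (-4.376, 10.31), L = (4.376, -10.31). Equal radii place A and R the same way about Q: A = Q + 11.2·n = (33.27, 26.29), R = Q − 11.2·n = (42.02, 5.671). Then cos ∠QHR = HQ·HR / (|HQ||HR|), giving 13.39°.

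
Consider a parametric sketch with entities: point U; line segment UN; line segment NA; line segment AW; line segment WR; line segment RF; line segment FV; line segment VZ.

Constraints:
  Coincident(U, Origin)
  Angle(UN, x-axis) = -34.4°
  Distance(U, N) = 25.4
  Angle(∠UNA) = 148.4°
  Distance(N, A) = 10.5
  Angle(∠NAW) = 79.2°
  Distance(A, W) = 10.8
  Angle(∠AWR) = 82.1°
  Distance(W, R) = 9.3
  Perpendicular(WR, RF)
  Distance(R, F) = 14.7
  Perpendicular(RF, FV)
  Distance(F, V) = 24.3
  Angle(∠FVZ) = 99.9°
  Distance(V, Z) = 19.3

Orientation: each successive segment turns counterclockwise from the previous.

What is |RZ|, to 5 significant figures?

27.953

RF ⟂ FV, so FV runs at 15.900°; with |FV| = 24.3, V = (48.396, -14.196). ∠FVZ = 99.9° gives VZ at 96.000° from the x-axis; with |VZ| = 19.3, Z = (46.378, 4.9979). Then |RZ| = |Z − R| = 27.953.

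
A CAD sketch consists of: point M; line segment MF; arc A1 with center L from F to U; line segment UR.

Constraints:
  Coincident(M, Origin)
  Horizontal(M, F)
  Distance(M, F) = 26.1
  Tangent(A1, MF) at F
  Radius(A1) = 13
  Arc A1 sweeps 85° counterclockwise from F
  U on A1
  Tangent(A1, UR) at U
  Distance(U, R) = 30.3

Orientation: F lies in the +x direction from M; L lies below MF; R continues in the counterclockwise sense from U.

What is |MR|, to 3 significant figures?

43.3

M is at the origin; MF is horizontal with |MF| = 26.1 and F on the +x side, so F = (26.1, 0.00). Tangency of A1 to MF means the radius LF is perpendicular to MF, so L = F + (0, -13) = (26.1, -13.0). On A1, F sits at bearing 90° from L; an 85° counterclockwise sweep puts U at bearing 175°, so U = L + 13.0·(cos 175°, sin 175°) = (13.1, -11.9). A1 meets UR tangentially, so LU is at right angles to UR, so UR runs along (−sin 175°, cos 175°); with |UR| = 30.3, R = (10.5, -42.1). Then |MR| = |R − M| = 43.3.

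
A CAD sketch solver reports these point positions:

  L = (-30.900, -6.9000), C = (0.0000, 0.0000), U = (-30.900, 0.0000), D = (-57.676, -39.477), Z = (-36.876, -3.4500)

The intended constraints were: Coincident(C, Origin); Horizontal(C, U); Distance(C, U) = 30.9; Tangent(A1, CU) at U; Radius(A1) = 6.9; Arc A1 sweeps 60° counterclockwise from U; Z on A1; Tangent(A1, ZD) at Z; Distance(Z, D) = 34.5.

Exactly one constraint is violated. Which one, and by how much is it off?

Distance(Z, D) = 34.5 — off by 7.10.

C = (0.00, 0.00) ✓; C.y = 0.00, U.y = 0.00 ✓; |CU| = 30.90 ✓; ∠(LU, UC) = 90.00° ✓; |LU| = 6.900 ✓; bearing(L→Z) − bearing(L→U) = 60.00° ✓; |LZ| = 6.900 ✓; ∠(LZ, ZD) = 90.00° ✓; |ZD| = 41.60 ✗.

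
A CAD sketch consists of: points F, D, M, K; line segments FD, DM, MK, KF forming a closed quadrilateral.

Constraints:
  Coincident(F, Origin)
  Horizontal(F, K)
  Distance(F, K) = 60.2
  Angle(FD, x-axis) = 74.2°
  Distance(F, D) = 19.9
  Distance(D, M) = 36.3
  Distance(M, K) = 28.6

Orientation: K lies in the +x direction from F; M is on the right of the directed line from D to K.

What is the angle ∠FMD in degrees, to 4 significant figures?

33.03°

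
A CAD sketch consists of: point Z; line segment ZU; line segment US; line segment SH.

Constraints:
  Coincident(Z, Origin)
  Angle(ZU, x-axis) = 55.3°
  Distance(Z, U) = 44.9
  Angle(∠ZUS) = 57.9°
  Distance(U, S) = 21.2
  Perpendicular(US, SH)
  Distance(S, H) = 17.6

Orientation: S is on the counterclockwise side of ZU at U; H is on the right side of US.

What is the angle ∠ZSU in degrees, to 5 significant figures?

94.000°

Z is at the origin; ZU runs at 55.3° with length 44.9, so U = 44.9·(cos 55.3°, sin 55.3°) = (25.561, 36.914). ∠ZUS = 57.9°, so US runs at 55.3° + (180° − 57.9°) = 177.40° from the x-axis; with |US| = 21.2, S = U + 21.2·(cos 177.40°, sin 177.40°) = (4.3825, 37.876). Then cos ∠ZSU = SZ·SU / (|SZ||SU|), giving 94.000°.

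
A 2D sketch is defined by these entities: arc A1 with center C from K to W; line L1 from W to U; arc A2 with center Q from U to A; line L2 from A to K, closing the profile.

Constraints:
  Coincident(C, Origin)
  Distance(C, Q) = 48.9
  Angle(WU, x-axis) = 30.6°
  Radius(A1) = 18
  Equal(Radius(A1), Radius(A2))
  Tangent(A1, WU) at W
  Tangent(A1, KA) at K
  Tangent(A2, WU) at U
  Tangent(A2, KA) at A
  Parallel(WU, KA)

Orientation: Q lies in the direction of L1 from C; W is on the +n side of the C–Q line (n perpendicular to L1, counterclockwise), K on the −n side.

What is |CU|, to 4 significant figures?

52.11

The slot axis is L1's direction at 30.6°, so u = (cos 30.6°, sin 30.6°) = (0.8607, 0.5090) and n = (−sin 30.6°, cos 30.6°) = (-0.5090, 0.8607). C is at the origin and Q lies 48.9 along u from C, so Q = 48.9·u = (42.09, 24.89). Tangency of A1 to both parallel lines with radius 18.0 puts W and K at C ± 18.0·n: W = (-9.163, 15.49), K = (9.163, -15.49). Equal radii place U and A the same way about Q: U = Q + 18.0·n = (32.93, 40.39), A = Q − 18.0·n = (51.25, 9.399). Then |CU| = |U − C| = 52.11.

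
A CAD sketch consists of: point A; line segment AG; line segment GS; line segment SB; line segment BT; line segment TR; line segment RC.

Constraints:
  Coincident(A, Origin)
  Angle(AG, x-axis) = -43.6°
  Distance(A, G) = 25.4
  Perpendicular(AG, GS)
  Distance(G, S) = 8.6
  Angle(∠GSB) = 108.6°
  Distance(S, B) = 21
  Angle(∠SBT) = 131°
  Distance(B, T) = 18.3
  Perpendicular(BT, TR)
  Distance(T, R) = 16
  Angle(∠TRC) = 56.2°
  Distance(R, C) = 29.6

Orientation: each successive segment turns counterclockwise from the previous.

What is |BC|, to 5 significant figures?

6.3144

BT is perpendicular to TR, so TR runs at -103.20°; with |TR| = 16.0, R = (-6.9395, -4.1107). ∠TRC = 56.2° gives RC at 20.600° from the x-axis; with |RC| = 29.6, C = (20.768, 6.3038). Then |BC| = |C − B| = 6.3144.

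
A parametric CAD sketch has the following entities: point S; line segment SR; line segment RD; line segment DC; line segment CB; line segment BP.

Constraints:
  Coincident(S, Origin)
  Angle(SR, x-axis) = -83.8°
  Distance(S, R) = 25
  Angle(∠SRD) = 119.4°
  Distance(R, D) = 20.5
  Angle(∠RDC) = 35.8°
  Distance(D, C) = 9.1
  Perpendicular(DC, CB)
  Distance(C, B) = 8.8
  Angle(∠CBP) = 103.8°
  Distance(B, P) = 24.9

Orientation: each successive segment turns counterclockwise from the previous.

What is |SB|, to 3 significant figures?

31.1

S is at the origin; SR runs at -83.8° with length 25.0, so R = (2.70, -24.9). ∠SRD = 119.4° gives RD at -23.2° from the x-axis; with |RD| = 20.5, D = (21.5, -32.9). ∠RDC = 35.8° gives DC at 121° from the x-axis; with |DC| = 9.1, C = (16.9, -25.1). The perpendicularity gives CB at right angles to DC, so CB runs at -149°; with |CB| = 8.8, B = (9.31, -29.7). Then |SB| = |B − S| = 31.1.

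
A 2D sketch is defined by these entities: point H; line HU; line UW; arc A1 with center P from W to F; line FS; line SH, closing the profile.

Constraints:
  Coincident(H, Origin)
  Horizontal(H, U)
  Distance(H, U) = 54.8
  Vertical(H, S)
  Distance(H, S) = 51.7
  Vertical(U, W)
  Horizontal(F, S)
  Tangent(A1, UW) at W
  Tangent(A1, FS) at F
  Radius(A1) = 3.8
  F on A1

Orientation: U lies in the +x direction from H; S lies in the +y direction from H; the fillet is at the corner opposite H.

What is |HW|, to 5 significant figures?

72.784

The virtual corner opposite H is at (54.800, 51.700). Since A1 is tangent to UW there, PW ⟂ UW and the tangent condition forces PF to be normal to FS, with radius 3.8, so the center P sits 3.8 in from both sides at P = (51.000, 47.900). That places the tangent points at W = (54.800, 47.900) on UW and F = (51.000, 51.700) on FS. Then |HW| = |W − H| = 72.784.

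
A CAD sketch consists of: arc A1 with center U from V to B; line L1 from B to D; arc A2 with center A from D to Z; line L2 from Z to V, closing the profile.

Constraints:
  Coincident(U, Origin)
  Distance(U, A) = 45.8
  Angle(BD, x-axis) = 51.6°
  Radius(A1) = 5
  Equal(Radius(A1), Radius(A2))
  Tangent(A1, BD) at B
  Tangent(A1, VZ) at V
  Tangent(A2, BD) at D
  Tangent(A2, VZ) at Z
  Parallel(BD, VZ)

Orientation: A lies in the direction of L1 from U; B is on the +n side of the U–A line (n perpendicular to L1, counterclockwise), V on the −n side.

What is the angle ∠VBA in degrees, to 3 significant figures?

83.8°

U is at the origin and A lies 45.8 along u from U, so A = 45.8·u = (28.4, 35.9). Tangency of A1 to both parallel lines with radius 5.0 puts B and V at U ± 5.0·n: B = (-3.92, 3.11), V = (3.92, -3.11). Then cos ∠VBA = BV·BA / (|BV||BA|), giving 83.8°.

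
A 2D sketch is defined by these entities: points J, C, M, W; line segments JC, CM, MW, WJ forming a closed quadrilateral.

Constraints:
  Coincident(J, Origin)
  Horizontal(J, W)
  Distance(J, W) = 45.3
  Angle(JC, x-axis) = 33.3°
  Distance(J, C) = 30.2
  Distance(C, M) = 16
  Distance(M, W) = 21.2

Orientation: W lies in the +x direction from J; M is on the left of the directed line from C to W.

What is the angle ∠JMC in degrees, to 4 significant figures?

12.05°

Checks: |CM| = 16.00 ✓; |MW| = 21.20 ✓.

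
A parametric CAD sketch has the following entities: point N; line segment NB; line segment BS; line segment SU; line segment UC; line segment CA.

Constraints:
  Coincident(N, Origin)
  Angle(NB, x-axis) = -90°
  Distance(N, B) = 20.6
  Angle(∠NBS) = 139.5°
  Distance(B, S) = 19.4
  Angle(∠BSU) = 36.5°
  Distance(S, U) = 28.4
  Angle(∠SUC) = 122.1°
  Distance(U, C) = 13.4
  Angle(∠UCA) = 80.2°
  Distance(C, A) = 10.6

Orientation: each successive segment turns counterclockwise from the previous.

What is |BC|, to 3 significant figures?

19.9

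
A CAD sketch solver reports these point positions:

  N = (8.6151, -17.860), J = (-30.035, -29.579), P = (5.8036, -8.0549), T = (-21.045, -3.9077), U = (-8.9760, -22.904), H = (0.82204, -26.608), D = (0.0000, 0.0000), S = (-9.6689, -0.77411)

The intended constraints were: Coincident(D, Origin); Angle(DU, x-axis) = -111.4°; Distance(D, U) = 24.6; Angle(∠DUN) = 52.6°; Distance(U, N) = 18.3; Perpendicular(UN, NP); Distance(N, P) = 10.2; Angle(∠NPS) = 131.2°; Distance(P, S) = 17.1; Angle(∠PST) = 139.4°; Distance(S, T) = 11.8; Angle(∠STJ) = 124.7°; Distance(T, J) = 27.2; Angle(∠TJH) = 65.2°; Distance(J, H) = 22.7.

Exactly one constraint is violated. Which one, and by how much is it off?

Distance(J, H) = 22.7 — off by 8.30.

D = (0.00, 0.00) ✓; DU at -111.4° ✓; |DU| = 24.60 ✓; ∠DUN = 52.60° ✓; |UN| = 18.30 ✓; ∠(UN, NP) = 90.00° ✓; |NP| = 10.20 ✓; ∠NPS = 131.2° ✓; |PS| = 17.10 ✓; ∠PST = 139.4° ✓; |ST| = 11.80 ✓; ∠STJ = 124.7° ✓; |TJ| = 27.20 ✓; ∠TJH = 65.20° ✓; |JH| = 31.00 ✗.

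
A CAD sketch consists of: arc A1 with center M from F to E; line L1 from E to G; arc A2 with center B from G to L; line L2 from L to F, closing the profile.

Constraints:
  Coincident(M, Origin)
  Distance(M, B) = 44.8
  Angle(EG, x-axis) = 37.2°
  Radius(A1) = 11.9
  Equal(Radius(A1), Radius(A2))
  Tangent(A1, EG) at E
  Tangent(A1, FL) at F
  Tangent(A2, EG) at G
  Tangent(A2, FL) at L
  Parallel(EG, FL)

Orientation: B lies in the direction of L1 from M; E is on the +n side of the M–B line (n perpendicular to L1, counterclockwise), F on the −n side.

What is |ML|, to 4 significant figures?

46.35

Tangency of A1 to both parallel lines with radius 11.9 puts E and F at M ± 11.9·n: E = (-7.195, 9.479), F = (7.195, -9.479). Equal radii place G and L the same way about B: G = B + 11.9·n = (28.49, 36.56), L = B − 11.9·n = (42.88, 17.61). Then |ML| = |L − M| = 46.35.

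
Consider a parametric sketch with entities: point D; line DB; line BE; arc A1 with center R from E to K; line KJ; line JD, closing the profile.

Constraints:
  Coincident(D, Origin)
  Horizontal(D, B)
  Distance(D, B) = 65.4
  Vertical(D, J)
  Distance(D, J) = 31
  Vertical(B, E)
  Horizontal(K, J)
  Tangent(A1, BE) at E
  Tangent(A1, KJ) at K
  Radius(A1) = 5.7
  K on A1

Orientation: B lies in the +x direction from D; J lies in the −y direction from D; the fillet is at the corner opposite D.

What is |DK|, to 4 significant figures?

67.27

D is at the origin; D and B share the same y with |DB| = 65.4 and B on the +x side, so B = (65.40, 0.000). DJ is vertical with |DJ| = 31.0 and J on the −y side, so J = (0.000, -31.00). The virtual corner opposite D is at (65.40, -31.00). The tangent condition forces RE to be normal to BE and since A1 is tangent to KJ there, RK ⟂ KJ, with radius 5.7, so the center R sits 5.7 in from both sides at R = (59.70, -25.30). That places the tangent points at E = (65.40, -25.30) on BE and K = (59.70, -31.00) on KJ. Then |DK| = |K − D| = 67.27.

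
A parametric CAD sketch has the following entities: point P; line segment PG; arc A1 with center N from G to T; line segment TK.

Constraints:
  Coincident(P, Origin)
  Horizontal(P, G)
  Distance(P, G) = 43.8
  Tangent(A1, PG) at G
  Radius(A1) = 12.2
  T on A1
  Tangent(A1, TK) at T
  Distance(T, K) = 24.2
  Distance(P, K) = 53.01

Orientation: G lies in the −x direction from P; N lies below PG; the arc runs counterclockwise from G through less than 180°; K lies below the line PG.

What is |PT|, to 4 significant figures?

56.64

P is at the origin; P and G share the same y with |PG| = 43.8 and G on the −x side, so G = (-43.80, 0.000). Tangency of A1 to PG means the radius NG is perpendicular to PG, so N = G + (0, -12.2) = (-43.80, -12.20). Since NT ⟂ TK (tangency), |NK| = √(12.2² + 24.2²) = 27.10 regardless of where T sits on A1. So K lies on both circle(P, 53.01) and circle(N, 27.10); the below-PG intersection is K = (-36.62, -38.33). T is the foot of the tangent from K: T = (-52.85, -20.38).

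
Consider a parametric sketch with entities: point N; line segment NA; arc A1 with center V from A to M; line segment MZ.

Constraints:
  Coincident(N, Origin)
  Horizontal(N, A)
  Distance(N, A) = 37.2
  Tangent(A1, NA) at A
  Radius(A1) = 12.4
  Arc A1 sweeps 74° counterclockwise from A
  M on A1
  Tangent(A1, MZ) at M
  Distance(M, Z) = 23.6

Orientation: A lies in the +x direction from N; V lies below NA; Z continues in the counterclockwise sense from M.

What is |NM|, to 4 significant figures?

26.83

Tangency of A1 to NA means the radius VA is perpendicular to NA, so V = A + (0, -12.4) = (37.20, -12.40). On A1, A sits at bearing 90° from V; a 74° counterclockwise sweep puts M at bearing 164°, so M = V + 12.4·(cos 164°, sin 164°) = (25.28, -8.982). Then |NM| = |M − N| = 26.83.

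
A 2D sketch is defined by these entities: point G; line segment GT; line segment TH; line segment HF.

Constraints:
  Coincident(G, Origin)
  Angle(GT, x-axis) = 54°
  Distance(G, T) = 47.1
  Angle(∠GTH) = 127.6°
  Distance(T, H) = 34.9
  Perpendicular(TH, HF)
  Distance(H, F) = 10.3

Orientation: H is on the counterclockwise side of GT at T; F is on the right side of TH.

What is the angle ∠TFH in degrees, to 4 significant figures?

73.56°

G is at the origin; GT runs at 54.0° with length 47.1, so T = 47.1·(cos 54.0°, sin 54.0°) = (27.68, 38.10). ∠GTH = 127.6°, so TH runs at 54.0° + (180° − 127.6°) = 106.4° from the x-axis; with |TH| = 34.9, H = T + 34.9·(cos 106.4°, sin 106.4°) = (17.83, 71.58). TH ⟂ HF; with |HF| = 10.3 on the right of TH, F = H + 10.3·(0.9593, 0.2823) = (27.71, 74.49). Then cos ∠TFH = FT·FH / (|FT||FH|), giving 73.56°.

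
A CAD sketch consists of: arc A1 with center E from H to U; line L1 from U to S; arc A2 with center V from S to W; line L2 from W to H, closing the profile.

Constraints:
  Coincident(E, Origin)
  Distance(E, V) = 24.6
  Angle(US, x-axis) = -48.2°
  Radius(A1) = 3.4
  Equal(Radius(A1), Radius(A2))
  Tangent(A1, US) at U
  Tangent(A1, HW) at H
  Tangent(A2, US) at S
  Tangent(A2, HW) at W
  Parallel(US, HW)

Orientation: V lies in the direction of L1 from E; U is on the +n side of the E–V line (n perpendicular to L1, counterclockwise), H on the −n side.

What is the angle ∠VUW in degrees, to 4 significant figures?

7.583°

The slot axis is L1's direction at -48.2°, so u = (cos -48.2°, sin -48.2°) = (0.6665, -0.7455) and n = (−sin -48.2°, cos -48.2°) = (0.7455, 0.6665). E is at the origin and V lies 24.6 along u from E, so V = 24.6·u = (16.40, -18.34). Tangency of A1 to both parallel lines with radius 3.4 puts U and H at E ± 3.4·n: U = (2.535, 2.266), H = (-2.535, -2.266). Equal radii place S and W the same way about V: S = V + 3.4·n = (18.93, -16.07), W = V − 3.4·n = (13.86, -20.60). Then cos ∠VUW = UV·UW / (|UV||UW|), giving 7.583°.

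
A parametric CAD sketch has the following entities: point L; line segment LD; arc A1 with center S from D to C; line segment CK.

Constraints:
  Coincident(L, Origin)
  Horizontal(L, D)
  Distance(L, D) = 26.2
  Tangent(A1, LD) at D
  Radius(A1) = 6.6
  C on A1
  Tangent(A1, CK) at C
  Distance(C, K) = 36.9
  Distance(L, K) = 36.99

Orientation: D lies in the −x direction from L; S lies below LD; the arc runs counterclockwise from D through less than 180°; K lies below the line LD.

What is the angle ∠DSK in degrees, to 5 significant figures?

143.61°

Checks: L = (0.00, 0.00) ✓; |SC| = 6.600 ✓; ∠(SC, CK) = 90.00° ✓; |CK| = 36.90 ✓; |LK| = 36.99 ✓.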